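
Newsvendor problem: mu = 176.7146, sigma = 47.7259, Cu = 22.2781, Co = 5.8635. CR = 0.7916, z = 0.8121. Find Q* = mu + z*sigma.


CR = Cu/(Cu+Co) = 22.2781/(22.2781+5.8635) = 0.7916
z = 0.8121
Q* = 176.7146 + 0.8121 * 47.7259 = 215.4728

215.4728 units


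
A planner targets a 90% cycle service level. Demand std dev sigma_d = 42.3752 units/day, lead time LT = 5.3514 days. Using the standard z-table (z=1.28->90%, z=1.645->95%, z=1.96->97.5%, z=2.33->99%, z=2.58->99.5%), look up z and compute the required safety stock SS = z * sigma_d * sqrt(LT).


From the table, SL = 90% corresponds to z = 1.28
sqrt(LT) = sqrt(5.3514) = 2.3133
SS = 1.28 * 42.3752 * 2.3133 = 125.4745

125.4745 units


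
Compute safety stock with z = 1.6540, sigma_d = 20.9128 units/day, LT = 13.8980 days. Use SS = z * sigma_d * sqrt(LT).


sqrt(LT) = sqrt(13.8980) = 3.7280
SS = 1.6540 * 20.9128 * 3.7280 = 128.9507

128.9507 units


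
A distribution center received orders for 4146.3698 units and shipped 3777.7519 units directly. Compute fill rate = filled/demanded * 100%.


FR = 3777.7519 / 4146.3698 * 100 = 91.1099

91.1099%


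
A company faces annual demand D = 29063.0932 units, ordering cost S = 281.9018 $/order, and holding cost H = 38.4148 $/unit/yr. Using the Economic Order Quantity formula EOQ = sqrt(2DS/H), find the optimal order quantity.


2*D*S = 2 * 29063.0932 * 281.9018 = 16385876.5733
2*D*S/H = 426551.1358
EOQ = sqrt(426551.1358) = 653.1088

653.1088 units


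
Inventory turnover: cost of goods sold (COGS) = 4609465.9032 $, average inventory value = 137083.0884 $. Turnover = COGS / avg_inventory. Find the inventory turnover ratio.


Turnover = 4609465.9032 / 137083.0884 = 33.6253

33.6253


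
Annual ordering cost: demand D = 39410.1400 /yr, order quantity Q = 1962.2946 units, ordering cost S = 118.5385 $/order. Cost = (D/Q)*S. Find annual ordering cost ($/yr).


Number of orders = D/Q = 20.0837
Cost = 20.0837 * 118.5385 = 2380.6919

2380.6919 $/yr


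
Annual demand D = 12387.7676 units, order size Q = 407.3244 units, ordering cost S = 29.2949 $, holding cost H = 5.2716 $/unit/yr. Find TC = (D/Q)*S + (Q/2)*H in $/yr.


Ordering cost = D*S/Q = 890.9322
Holding cost = Q*H/2 = 1073.6257
TC = 890.9322 + 1073.6257 = 1964.5578

1964.5578 $/yr


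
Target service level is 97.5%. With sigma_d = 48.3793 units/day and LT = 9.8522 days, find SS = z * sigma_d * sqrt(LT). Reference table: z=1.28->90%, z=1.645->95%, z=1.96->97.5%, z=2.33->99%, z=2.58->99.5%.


From the table, SL = 97.5% corresponds to z = 1.96
sqrt(LT) = sqrt(9.8522) = 3.1388
SS = 1.96 * 48.3793 * 3.1388 = 297.6338

297.6338 units


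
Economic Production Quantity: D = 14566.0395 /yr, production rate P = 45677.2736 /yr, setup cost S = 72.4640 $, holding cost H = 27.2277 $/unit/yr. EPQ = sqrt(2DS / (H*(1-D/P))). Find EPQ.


1 - D/P = 1 - 0.3189 = 0.6811
H*(1-D/P) = 18.5451
2DS = 2111026.9727
EPQ = sqrt(113832.3654) = 337.3905

337.3905 units


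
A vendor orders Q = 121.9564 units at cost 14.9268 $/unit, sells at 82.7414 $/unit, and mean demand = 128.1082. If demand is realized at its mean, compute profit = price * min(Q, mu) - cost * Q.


Sales at mu = min(121.9564, 128.1082) = 121.9564
Revenue = 82.7414 * 121.9564 = 10090.8433
Total cost = 14.9268 * 121.9564 = 1820.4188
Profit = 10090.8433 - 1820.4188 = 8270.4245

8270.4245 $


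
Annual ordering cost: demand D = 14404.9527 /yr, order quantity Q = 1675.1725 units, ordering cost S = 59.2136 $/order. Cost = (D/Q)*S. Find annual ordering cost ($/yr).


Number of orders = D/Q = 8.5991
Cost = 8.5991 * 59.2136 = 509.1828

509.1828 $/yr


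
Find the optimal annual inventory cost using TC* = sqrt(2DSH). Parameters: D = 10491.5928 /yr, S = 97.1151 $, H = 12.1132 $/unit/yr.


2*D*S*H = 24684087.1822
TC* = sqrt(24684087.1822) = 4968.3083

4968.3083 $/yr


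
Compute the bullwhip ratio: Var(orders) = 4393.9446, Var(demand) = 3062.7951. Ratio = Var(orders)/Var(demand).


BW = 4393.9446 / 3062.7951 = 1.4346

1.4346


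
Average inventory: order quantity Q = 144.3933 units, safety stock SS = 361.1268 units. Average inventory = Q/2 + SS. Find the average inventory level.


Q/2 = 72.1967
Avg = 72.1967 + 361.1268 = 433.3234

433.3234 units


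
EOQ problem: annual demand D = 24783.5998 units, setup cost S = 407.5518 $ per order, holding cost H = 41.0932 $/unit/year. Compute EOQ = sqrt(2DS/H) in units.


2*D*S = 2 * 24783.5998 * 407.5518 = 20201201.4179
2*D*S/H = 491594.7509
EOQ = sqrt(491594.7509) = 701.1382

701.1382 units


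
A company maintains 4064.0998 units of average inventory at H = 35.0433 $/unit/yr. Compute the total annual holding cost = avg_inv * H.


Cost = 4064.0998 * 35.0433 = 142419.4685

142419.4685 $/yr


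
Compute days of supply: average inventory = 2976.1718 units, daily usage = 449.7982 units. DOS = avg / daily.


DOS = 2976.1718 / 449.7982 = 6.6167

6.6167 days


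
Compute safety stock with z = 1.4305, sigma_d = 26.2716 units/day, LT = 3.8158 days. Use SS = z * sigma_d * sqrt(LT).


sqrt(LT) = sqrt(3.8158) = 1.9534
SS = 1.4305 * 26.2716 * 1.9534 = 73.4120

73.4120 units


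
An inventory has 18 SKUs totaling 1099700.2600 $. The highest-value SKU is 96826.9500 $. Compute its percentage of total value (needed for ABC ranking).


Top item = 96826.9500
Total = 1099700.2600
Percentage = 96826.9500 / 1099700.2600 * 100 = 8.8048

8.8048%


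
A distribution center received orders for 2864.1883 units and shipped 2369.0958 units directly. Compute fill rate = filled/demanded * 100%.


FR = 2369.0958 / 2864.1883 * 100 = 82.7144

82.7144%


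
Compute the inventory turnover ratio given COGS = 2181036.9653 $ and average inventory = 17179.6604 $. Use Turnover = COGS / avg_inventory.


Turnover = 2181036.9653 / 17179.6604 = 126.9546

126.9546


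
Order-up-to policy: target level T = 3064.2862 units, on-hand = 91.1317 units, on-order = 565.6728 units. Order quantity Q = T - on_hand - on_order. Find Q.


Inventory position = OH + OO = 91.1317 + 565.6728 = 656.8045
Q = 3064.2862 - 656.8045 = 2407.4817

2407.4817 units


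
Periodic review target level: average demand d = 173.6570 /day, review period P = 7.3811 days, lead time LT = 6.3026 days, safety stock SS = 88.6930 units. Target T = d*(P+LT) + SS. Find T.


P + LT = 13.6837
d*(P+LT) = 173.6570 * 13.6837 = 2376.2703
T = 2376.2703 + 88.6930 = 2464.9633

2464.9633 units


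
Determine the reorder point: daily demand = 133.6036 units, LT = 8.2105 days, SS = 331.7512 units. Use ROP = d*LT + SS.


d*LT = 133.6036 * 8.2105 = 1096.9524
ROP = 1096.9524 + 331.7512 = 1428.7036

1428.7036 units


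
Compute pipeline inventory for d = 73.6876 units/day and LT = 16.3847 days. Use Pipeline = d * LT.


Pipeline = 73.6876 * 16.3847 = 1207.3492

1207.3492 units


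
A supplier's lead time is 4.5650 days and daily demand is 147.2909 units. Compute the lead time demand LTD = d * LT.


LTD = 147.2909 * 4.5650 = 672.3830

672.3830 units


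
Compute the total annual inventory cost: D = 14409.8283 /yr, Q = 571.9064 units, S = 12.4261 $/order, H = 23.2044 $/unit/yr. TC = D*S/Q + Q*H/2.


Ordering cost = D*S/Q = 313.0896
Holding cost = Q*H/2 = 6635.3724
TC = 313.0896 + 6635.3724 = 6948.4621

6948.4621 $/yr


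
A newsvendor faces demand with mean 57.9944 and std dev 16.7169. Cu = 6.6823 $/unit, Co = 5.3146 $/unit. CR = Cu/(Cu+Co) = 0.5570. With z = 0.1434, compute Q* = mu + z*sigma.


CR = Cu/(Cu+Co) = 6.6823/(6.6823+5.3146) = 0.5570
z = 0.1434
Q* = 57.9944 + 0.1434 * 16.7169 = 60.3916

60.3916 units


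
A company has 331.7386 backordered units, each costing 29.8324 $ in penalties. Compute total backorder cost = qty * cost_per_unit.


Total = 331.7386 * 29.8324 = 9896.5586

9896.5586 $


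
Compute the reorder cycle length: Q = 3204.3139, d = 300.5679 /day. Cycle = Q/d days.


Cycle = 3204.3139 / 300.5679 = 10.6609

10.6609 days


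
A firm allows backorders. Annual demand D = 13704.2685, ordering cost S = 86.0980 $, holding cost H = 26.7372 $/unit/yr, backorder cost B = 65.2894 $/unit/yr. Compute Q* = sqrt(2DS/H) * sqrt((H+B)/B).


sqrt(2DS/H) = 297.0855
sqrt((H+B)/B) = 1.1872
Q* = 297.0855 * 1.1872 = 352.7092

352.7092 units


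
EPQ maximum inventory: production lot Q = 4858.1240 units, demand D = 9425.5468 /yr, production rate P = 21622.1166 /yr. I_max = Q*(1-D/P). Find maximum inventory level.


D/P = 0.4359
1 - D/P = 0.5641
I_max = 4858.1240 * 0.5641 = 2740.3630

2740.3630 units


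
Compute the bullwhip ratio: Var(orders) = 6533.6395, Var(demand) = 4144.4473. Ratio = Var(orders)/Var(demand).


BW = 6533.6395 / 4144.4473 = 1.5765

1.5765


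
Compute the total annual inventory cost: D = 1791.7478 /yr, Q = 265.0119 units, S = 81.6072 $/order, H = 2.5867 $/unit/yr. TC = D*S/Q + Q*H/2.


Ordering cost = D*S/Q = 551.7470
Holding cost = Q*H/2 = 342.7531
TC = 551.7470 + 342.7531 = 894.5001

894.5001 $/yr


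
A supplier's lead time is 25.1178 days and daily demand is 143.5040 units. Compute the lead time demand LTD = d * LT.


LTD = 143.5040 * 25.1178 = 3604.5048

3604.5048 units


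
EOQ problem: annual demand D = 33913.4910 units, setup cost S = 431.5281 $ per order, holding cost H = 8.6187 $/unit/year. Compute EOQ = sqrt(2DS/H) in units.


2*D*S = 2 * 33913.4910 * 431.5281 = 29269248.6712
2*D*S/H = 3396016.6465
EOQ = sqrt(3396016.6465) = 1842.8284

1842.8284 units


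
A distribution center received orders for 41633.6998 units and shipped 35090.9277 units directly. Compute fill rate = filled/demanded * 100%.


FR = 35090.9277 / 41633.6998 * 100 = 84.2849

84.2849%


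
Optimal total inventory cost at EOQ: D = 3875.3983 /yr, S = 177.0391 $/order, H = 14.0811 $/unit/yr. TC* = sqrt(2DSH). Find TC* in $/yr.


2*D*S*H = 19322001.6987
TC* = sqrt(19322001.6987) = 4395.6799

4395.6799 $/yr


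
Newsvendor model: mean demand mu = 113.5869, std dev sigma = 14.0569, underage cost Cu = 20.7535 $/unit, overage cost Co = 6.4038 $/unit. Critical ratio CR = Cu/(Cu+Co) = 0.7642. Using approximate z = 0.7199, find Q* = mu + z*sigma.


CR = Cu/(Cu+Co) = 20.7535/(20.7535+6.4038) = 0.7642
z = 0.7199
Q* = 113.5869 + 0.7199 * 14.0569 = 123.7065

123.7065 units


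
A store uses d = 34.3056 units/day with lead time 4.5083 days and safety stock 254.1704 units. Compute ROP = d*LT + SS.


d*LT = 34.3056 * 4.5083 = 154.6599
ROP = 154.6599 + 254.1704 = 408.8303

408.8303 units


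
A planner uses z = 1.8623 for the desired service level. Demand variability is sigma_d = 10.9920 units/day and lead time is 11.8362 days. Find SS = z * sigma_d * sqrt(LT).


sqrt(LT) = sqrt(11.8362) = 3.4404
SS = 1.8623 * 10.9920 * 3.4404 = 70.4259

70.4259 units


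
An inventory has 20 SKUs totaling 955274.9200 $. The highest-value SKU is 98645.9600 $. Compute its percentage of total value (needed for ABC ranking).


Top item = 98645.9600
Total = 955274.9200
Percentage = 98645.9600 / 955274.9200 * 100 = 10.3264

10.3264%


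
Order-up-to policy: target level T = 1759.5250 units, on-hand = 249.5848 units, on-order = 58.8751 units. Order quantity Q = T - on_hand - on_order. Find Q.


Inventory position = OH + OO = 249.5848 + 58.8751 = 308.4599
Q = 1759.5250 - 308.4599 = 1451.0651

1451.0651 units


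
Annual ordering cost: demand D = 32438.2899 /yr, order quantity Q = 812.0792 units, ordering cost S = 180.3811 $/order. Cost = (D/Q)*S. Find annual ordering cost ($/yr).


Number of orders = D/Q = 39.9447
Cost = 39.9447 * 180.3811 = 7205.2756

7205.2756 $/yr


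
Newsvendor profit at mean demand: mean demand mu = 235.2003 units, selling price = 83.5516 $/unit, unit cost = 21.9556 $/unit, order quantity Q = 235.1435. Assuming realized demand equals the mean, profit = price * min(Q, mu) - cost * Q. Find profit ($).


Sales at mu = min(235.1435, 235.2003) = 235.1435
Revenue = 83.5516 * 235.1435 = 19646.6157
Total cost = 21.9556 * 235.1435 = 5162.7166
Profit = 19646.6157 - 5162.7166 = 14483.8990

14483.8990 $


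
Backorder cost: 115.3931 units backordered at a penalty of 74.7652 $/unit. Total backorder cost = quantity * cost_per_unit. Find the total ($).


Total = 115.3931 * 74.7652 = 8627.3882

8627.3882 $


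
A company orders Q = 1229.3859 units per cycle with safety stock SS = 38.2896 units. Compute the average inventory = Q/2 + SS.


Q/2 = 614.6929
Avg = 614.6929 + 38.2896 = 652.9825

652.9825 units


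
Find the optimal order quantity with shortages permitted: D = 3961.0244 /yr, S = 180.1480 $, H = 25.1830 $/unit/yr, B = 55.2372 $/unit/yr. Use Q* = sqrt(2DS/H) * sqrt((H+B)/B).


sqrt(2DS/H) = 238.0563
sqrt((H+B)/B) = 1.2066
Q* = 238.0563 * 1.2066 = 287.2410

287.2410 units


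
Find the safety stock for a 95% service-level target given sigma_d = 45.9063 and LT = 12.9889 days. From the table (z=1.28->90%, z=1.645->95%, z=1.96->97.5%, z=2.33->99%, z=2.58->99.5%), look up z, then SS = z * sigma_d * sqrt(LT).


From the table, SL = 95% corresponds to z = 1.645
sqrt(LT) = sqrt(12.9889) = 3.6040
SS = 1.645 * 45.9063 * 3.6040 = 272.1601

272.1601 units


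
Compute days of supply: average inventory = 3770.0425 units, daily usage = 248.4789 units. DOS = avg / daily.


DOS = 3770.0425 / 248.4789 = 15.1725

15.1725 days


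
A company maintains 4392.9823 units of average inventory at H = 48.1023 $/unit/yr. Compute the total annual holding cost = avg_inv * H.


Cost = 4392.9823 * 48.1023 = 211312.5525

211312.5525 $/yr


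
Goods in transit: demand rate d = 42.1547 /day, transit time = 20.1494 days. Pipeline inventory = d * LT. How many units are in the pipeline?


Pipeline = 42.1547 * 20.1494 = 849.3919

849.3919 units


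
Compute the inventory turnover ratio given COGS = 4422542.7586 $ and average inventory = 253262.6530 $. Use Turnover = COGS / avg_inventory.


Turnover = 4422542.7586 / 253262.6530 = 17.4623

17.4623


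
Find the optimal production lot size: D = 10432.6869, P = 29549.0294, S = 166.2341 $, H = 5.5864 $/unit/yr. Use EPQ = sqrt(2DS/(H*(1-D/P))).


1 - D/P = 1 - 0.3531 = 0.6469
H*(1-D/P) = 3.6140
2DS = 3468536.6348
EPQ = sqrt(959737.9632) = 979.6622

979.6622 units


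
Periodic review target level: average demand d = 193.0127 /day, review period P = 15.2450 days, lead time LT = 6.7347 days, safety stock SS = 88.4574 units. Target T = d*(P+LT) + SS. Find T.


P + LT = 21.9797
d*(P+LT) = 193.0127 * 21.9797 = 4242.3612
T = 4242.3612 + 88.4574 = 4330.8186

4330.8186 units


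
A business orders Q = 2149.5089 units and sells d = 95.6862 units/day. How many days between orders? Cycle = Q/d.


Cycle = 2149.5089 / 95.6862 = 22.4641

22.4641 days


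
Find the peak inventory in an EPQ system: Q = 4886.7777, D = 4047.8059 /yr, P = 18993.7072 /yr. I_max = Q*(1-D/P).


D/P = 0.2131
1 - D/P = 0.7869
I_max = 4886.7777 * 0.7869 = 3845.3418

3845.3418 units


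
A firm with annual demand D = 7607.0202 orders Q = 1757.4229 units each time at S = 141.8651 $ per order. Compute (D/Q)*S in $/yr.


Number of orders = D/Q = 4.3285
Cost = 4.3285 * 141.8651 = 614.0643

614.0643 $/yr


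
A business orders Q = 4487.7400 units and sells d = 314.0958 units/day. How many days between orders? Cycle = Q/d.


Cycle = 4487.7400 / 314.0958 = 14.2878

14.2878 days


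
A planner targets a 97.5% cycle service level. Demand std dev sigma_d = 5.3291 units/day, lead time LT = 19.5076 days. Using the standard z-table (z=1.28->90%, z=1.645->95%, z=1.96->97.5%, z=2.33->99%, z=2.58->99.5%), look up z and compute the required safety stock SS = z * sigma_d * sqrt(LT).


From the table, SL = 97.5% corresponds to z = 1.96
sqrt(LT) = sqrt(19.5076) = 4.4167
SS = 1.96 * 5.3291 * 4.4167 = 46.1330

46.1330 units


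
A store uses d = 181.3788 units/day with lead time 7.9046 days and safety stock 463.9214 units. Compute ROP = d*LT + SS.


d*LT = 181.3788 * 7.9046 = 1433.7269
ROP = 1433.7269 + 463.9214 = 1897.6483

1897.6483 units


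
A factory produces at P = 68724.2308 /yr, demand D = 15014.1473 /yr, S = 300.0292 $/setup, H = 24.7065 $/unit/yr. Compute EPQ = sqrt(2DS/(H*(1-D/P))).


1 - D/P = 1 - 0.2185 = 0.7815
H*(1-D/P) = 19.3089
2DS = 9009365.2062
EPQ = sqrt(466591.7180) = 683.0752

683.0752 units


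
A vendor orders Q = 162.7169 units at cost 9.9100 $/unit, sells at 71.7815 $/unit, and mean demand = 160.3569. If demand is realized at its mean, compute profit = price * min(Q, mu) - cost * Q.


Sales at mu = min(162.7169, 160.3569) = 160.3569
Revenue = 71.7815 * 160.3569 = 11510.6588
Total cost = 9.9100 * 162.7169 = 1612.5245
Profit = 11510.6588 - 1612.5245 = 9898.1343

9898.1343 $


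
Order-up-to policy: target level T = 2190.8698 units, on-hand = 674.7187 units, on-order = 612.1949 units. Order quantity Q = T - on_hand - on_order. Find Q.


Inventory position = OH + OO = 674.7187 + 612.1949 = 1286.9136
Q = 2190.8698 - 1286.9136 = 903.9562

903.9562 units


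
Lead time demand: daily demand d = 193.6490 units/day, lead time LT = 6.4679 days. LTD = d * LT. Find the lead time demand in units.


LTD = 193.6490 * 6.4679 = 1252.5024

1252.5024 units


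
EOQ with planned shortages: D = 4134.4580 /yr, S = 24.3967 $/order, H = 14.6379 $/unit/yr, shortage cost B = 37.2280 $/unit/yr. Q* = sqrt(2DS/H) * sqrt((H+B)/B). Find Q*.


sqrt(2DS/H) = 117.3952
sqrt((H+B)/B) = 1.1803
Q* = 117.3952 * 1.1803 = 138.5660

138.5660 units


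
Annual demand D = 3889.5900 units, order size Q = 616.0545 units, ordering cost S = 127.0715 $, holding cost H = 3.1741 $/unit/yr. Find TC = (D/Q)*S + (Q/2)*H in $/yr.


Ordering cost = D*S/Q = 802.2927
Holding cost = Q*H/2 = 977.7093
TC = 802.2927 + 977.7093 = 1780.0020

1780.0020 $/yr


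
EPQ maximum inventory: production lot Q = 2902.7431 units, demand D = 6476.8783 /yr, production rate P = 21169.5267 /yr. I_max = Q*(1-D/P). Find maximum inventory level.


D/P = 0.3060
1 - D/P = 0.6940
I_max = 2902.7431 * 0.6940 = 2014.6404

2014.6404 units


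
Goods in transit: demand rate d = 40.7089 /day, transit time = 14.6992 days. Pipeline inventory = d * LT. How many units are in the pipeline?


Pipeline = 40.7089 * 14.6992 = 598.3883

598.3883 units


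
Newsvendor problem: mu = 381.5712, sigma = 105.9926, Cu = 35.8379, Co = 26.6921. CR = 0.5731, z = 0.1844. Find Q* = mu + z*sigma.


CR = Cu/(Cu+Co) = 35.8379/(35.8379+26.6921) = 0.5731
z = 0.1844
Q* = 381.5712 + 0.1844 * 105.9926 = 401.1162

401.1162 units


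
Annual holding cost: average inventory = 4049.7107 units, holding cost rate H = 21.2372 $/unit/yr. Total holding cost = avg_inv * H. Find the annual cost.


Cost = 4049.7107 * 21.2372 = 86004.5161

86004.5161 $/yr


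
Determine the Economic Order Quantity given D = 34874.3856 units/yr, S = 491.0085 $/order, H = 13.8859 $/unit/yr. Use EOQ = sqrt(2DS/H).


2*D*S = 2 * 34874.3856 * 491.0085 = 34247239.5238
2*D*S/H = 2466332.0004
EOQ = sqrt(2466332.0004) = 1570.4560

1570.4560 units


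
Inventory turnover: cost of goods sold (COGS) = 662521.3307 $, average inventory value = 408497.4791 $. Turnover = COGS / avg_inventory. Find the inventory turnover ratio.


Turnover = 662521.3307 / 408497.4791 = 1.6218

1.6218


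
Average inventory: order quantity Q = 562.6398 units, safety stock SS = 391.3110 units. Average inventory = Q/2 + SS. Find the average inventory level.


Q/2 = 281.3199
Avg = 281.3199 + 391.3110 = 672.6309

672.6309 units


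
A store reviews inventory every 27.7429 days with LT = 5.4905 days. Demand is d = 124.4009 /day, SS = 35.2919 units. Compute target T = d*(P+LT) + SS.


P + LT = 33.2334
d*(P+LT) = 124.4009 * 33.2334 = 4134.2649
T = 4134.2649 + 35.2919 = 4169.5568

4169.5568 units


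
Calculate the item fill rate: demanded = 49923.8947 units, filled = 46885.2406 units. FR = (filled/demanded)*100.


FR = 46885.2406 / 49923.8947 * 100 = 93.9134

93.9134%


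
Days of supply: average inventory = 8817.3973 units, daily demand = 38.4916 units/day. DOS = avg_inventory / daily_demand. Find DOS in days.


DOS = 8817.3973 / 38.4916 = 229.0733

229.0733 days


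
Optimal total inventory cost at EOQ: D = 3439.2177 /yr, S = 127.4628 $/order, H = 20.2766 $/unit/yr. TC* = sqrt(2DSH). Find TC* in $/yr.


2*D*S*H = 17777400.2803
TC* = sqrt(17777400.2803) = 4216.3254

4216.3254 $/yr


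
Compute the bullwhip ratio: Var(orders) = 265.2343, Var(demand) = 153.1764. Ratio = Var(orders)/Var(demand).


BW = 265.2343 / 153.1764 = 1.7316

1.7316


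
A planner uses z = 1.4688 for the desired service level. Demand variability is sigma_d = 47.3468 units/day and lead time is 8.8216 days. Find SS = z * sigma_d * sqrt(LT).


sqrt(LT) = sqrt(8.8216) = 2.9701
SS = 1.4688 * 47.3468 * 2.9701 = 206.5508

206.5508 units


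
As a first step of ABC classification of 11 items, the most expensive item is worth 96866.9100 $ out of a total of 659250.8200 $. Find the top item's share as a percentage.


Top item = 96866.9100
Total = 659250.8200
Percentage = 96866.9100 / 659250.8200 * 100 = 14.6935

14.6935%


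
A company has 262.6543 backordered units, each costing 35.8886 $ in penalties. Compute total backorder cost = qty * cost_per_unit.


Total = 262.6543 * 35.8886 = 9426.2951

9426.2951 $


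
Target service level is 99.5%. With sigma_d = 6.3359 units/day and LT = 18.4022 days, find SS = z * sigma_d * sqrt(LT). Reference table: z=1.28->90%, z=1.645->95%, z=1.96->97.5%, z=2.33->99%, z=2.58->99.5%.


From the table, SL = 99.5% corresponds to z = 2.58
sqrt(LT) = sqrt(18.4022) = 4.2898
SS = 2.58 * 6.3359 * 4.2898 = 70.1234

70.1234 units


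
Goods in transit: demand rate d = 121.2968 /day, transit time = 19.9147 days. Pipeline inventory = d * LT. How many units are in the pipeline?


Pipeline = 121.2968 * 19.9147 = 2415.5894

2415.5894 units


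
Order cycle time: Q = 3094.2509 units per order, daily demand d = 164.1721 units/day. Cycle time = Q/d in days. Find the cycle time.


Cycle = 3094.2509 / 164.1721 = 18.8476

18.8476 days


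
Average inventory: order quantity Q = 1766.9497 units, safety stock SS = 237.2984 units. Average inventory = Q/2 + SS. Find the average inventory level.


Q/2 = 883.4748
Avg = 883.4748 + 237.2984 = 1120.7732

1120.7732 units


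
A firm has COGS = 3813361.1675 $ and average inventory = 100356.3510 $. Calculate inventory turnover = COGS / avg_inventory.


Turnover = 3813361.1675 / 100356.3510 = 37.9982

37.9982


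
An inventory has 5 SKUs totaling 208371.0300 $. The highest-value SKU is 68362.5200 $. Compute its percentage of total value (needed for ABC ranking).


Top item = 68362.5200
Total = 208371.0300
Percentage = 68362.5200 / 208371.0300 * 100 = 32.8081

32.8081%


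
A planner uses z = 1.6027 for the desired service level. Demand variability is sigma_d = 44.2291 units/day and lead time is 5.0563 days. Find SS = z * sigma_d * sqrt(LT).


sqrt(LT) = sqrt(5.0563) = 2.2486
SS = 1.6027 * 44.2291 * 2.2486 = 159.3958

159.3958 units


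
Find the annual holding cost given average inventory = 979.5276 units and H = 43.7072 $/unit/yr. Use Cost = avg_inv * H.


Cost = 979.5276 * 43.7072 = 42812.4087

42812.4087 $/yr


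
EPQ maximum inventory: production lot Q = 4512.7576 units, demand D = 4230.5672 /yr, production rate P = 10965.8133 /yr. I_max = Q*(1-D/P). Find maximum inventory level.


D/P = 0.3858
1 - D/P = 0.6142
I_max = 4512.7576 * 0.6142 = 2771.7536

2771.7536 units


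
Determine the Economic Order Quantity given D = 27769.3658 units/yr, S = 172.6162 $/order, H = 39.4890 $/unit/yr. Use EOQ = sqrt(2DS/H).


2*D*S = 2 * 27769.3658 * 172.6162 = 9586884.8016
2*D*S/H = 242773.5522
EOQ = sqrt(242773.5522) = 492.7206

492.7206 units


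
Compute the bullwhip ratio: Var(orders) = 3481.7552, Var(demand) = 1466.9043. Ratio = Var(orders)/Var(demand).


BW = 3481.7552 / 1466.9043 = 2.3735

2.3735


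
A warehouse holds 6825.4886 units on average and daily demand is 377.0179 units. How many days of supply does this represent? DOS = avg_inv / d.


DOS = 6825.4886 / 377.0179 = 18.1039

18.1039 days


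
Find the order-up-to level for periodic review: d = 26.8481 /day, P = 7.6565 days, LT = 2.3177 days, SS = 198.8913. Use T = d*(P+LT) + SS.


P + LT = 9.9742
d*(P+LT) = 26.8481 * 9.9742 = 267.7883
T = 267.7883 + 198.8913 = 466.6796

466.6796 units


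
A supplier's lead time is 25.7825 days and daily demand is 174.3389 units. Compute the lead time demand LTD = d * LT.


LTD = 174.3389 * 25.7825 = 4494.8927

4494.8927 units


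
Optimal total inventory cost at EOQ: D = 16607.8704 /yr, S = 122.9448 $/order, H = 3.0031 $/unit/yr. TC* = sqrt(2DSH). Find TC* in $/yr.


2*D*S*H = 12263767.3066
TC* = sqrt(12263767.3066) = 3501.9662

3501.9662 $/yr


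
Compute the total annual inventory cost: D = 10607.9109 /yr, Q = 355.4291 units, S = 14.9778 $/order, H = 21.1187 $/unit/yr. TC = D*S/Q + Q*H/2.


Ordering cost = D*S/Q = 447.0179
Holding cost = Q*H/2 = 3753.1003
TC = 447.0179 + 3753.1003 = 4200.1182

4200.1182 $/yr


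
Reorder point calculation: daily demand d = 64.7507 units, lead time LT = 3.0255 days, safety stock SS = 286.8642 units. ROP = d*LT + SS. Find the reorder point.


d*LT = 64.7507 * 3.0255 = 195.9032
ROP = 195.9032 + 286.8642 = 482.7674

482.7674 units


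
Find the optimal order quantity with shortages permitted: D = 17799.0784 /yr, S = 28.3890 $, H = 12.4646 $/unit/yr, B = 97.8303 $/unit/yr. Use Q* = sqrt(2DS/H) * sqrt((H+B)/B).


sqrt(2DS/H) = 284.7408
sqrt((H+B)/B) = 1.0618
Q* = 284.7408 * 1.0618 = 302.3366

302.3366 units


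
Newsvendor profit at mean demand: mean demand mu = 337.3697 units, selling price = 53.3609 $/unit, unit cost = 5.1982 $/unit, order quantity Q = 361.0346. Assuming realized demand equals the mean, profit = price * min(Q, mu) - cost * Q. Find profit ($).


Sales at mu = min(361.0346, 337.3697) = 337.3697
Revenue = 53.3609 * 337.3697 = 18002.3508
Total cost = 5.1982 * 361.0346 = 1876.7301
Profit = 18002.3508 - 1876.7301 = 16125.6208

16125.6208 $


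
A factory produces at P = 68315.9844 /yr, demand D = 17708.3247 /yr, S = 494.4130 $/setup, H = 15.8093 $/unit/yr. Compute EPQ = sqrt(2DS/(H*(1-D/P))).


1 - D/P = 1 - 0.2592 = 0.7408
H*(1-D/P) = 11.7113
2DS = 17510451.8798
EPQ = sqrt(1495170.7398) = 1222.7717

1222.7717 units


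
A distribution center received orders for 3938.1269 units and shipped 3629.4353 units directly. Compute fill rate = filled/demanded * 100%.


FR = 3629.4353 / 3938.1269 * 100 = 92.1615

92.1615%


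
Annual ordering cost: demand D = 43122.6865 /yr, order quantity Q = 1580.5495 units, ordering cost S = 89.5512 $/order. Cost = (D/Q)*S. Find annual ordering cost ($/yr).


Number of orders = D/Q = 27.2834
Cost = 27.2834 * 89.5512 = 2443.2568

2443.2568 $/yr


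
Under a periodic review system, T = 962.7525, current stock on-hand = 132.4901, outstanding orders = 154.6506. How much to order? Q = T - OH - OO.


Inventory position = OH + OO = 132.4901 + 154.6506 = 287.1407
Q = 962.7525 - 287.1407 = 675.6118

675.6118 units


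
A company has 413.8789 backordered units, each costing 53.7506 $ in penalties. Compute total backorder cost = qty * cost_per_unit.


Total = 413.8789 * 53.7506 = 22246.2392

22246.2392 $


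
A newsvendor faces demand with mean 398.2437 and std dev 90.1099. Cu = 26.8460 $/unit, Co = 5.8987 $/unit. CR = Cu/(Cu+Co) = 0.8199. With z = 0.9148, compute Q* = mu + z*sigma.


CR = Cu/(Cu+Co) = 26.8460/(26.8460+5.8987) = 0.8199
z = 0.9148
Q* = 398.2437 + 0.9148 * 90.1099 = 480.6762

480.6762 units


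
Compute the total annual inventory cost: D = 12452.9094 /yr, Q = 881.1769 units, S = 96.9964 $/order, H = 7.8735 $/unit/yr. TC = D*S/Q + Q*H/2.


Ordering cost = D*S/Q = 1370.7661
Holding cost = Q*H/2 = 3468.9732
TC = 1370.7661 + 3468.9732 = 4839.7392

4839.7392 $/yr


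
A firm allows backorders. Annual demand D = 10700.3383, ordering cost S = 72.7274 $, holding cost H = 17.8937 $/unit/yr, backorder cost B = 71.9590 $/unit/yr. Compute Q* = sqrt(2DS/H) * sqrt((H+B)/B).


sqrt(2DS/H) = 294.9258
sqrt((H+B)/B) = 1.1174
Q* = 294.9258 * 1.1174 = 329.5609

329.5609 units


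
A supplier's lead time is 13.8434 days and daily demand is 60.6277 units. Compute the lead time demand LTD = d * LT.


LTD = 60.6277 * 13.8434 = 839.2935

839.2935 units


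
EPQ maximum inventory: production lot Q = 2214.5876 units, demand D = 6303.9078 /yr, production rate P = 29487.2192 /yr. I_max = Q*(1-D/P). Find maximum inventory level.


D/P = 0.2138
1 - D/P = 0.7862
I_max = 2214.5876 * 0.7862 = 1741.1433

1741.1433 units


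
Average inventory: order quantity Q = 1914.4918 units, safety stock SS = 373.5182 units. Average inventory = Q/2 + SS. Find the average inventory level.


Q/2 = 957.2459
Avg = 957.2459 + 373.5182 = 1330.7641

1330.7641 units


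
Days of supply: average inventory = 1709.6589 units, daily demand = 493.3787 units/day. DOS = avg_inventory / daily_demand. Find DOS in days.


DOS = 1709.6589 / 493.3787 = 3.4652

3.4652 days


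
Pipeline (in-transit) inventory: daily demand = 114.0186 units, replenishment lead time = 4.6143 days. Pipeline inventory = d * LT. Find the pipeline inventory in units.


Pipeline = 114.0186 * 4.6143 = 526.1160

526.1160 units


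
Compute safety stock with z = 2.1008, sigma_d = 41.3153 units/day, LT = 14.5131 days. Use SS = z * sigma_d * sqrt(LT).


sqrt(LT) = sqrt(14.5131) = 3.8096
SS = 2.1008 * 41.3153 * 3.8096 = 330.6555

330.6555 units


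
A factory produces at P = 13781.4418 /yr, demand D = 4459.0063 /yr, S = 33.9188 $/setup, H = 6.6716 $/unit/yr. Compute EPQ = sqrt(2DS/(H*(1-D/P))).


1 - D/P = 1 - 0.3236 = 0.6764
H*(1-D/P) = 4.5130
2DS = 302488.2858
EPQ = sqrt(67026.0813) = 258.8940

258.8940 units


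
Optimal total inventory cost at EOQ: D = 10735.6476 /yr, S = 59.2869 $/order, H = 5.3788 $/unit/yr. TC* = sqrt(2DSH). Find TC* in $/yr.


2*D*S*H = 6847032.3791
TC* = sqrt(6847032.3791) = 2616.6835

2616.6835 $/yr


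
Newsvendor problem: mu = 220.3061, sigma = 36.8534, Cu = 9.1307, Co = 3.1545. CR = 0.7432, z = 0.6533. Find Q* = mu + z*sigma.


CR = Cu/(Cu+Co) = 9.1307/(9.1307+3.1545) = 0.7432
z = 0.6533
Q* = 220.3061 + 0.6533 * 36.8534 = 244.3824

244.3824 units


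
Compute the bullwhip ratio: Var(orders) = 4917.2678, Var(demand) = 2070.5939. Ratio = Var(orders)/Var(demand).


BW = 4917.2678 / 2070.5939 = 2.3748

2.3748


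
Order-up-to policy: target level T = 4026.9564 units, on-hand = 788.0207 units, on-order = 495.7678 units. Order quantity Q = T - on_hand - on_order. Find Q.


Inventory position = OH + OO = 788.0207 + 495.7678 = 1283.7885
Q = 4026.9564 - 1283.7885 = 2743.1679

2743.1679 units


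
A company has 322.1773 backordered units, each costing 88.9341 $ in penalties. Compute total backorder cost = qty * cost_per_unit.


Total = 322.1773 * 88.9341 = 28652.5482

28652.5482 $


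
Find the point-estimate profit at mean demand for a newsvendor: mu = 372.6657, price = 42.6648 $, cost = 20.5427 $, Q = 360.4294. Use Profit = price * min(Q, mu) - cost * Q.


Sales at mu = min(360.4294, 372.6657) = 360.4294
Revenue = 42.6648 * 360.4294 = 15377.6483
Total cost = 20.5427 * 360.4294 = 7404.1930
Profit = 15377.6483 - 7404.1930 = 7973.4552

7973.4552 $


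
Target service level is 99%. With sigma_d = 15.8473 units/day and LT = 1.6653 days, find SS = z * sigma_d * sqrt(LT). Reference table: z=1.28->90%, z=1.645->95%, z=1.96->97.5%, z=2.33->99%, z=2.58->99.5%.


From the table, SL = 99% corresponds to z = 2.33
sqrt(LT) = sqrt(1.6653) = 1.2905
SS = 2.33 * 15.8473 * 1.2905 = 47.6494

47.6494 units


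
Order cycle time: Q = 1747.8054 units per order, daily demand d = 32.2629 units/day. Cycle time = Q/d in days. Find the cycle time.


Cycle = 1747.8054 / 32.2629 = 54.1738

54.1738 days


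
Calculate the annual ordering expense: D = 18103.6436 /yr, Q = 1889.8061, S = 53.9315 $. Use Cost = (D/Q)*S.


Number of orders = D/Q = 9.5796
Cost = 9.5796 * 53.9315 = 516.6438

516.6438 $/yr


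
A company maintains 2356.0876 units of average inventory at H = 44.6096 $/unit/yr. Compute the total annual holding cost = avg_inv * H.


Cost = 2356.0876 * 44.6096 = 105104.1254

105104.1254 $/yr


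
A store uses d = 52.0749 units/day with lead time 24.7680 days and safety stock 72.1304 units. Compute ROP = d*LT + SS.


d*LT = 52.0749 * 24.7680 = 1289.7911
ROP = 1289.7911 + 72.1304 = 1361.9215

1361.9215 units


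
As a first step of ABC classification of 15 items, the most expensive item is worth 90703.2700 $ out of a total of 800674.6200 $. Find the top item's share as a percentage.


Top item = 90703.2700
Total = 800674.6200
Percentage = 90703.2700 / 800674.6200 * 100 = 11.3284

11.3284%


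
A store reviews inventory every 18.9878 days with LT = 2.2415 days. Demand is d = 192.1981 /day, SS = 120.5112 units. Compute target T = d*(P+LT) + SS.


P + LT = 21.2293
d*(P+LT) = 192.1981 * 21.2293 = 4080.2311
T = 4080.2311 + 120.5112 = 4200.7423

4200.7423 units


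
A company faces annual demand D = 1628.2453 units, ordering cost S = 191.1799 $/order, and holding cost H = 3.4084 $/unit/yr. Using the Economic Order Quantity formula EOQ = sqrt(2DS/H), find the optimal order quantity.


2*D*S = 2 * 1628.2453 * 191.1799 = 622575.5473
2*D*S/H = 182659.1795
EOQ = sqrt(182659.1795) = 427.3865

427.3865 units


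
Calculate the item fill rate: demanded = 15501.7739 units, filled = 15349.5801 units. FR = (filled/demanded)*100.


FR = 15349.5801 / 15501.7739 * 100 = 99.0182

99.0182%


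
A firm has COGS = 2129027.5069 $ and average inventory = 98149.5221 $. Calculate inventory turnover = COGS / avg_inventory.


Turnover = 2129027.5069 / 98149.5221 = 21.6917

21.6917


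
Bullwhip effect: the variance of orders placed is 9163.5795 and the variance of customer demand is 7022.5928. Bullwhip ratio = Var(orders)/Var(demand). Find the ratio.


BW = 9163.5795 / 7022.5928 = 1.3049

1.3049


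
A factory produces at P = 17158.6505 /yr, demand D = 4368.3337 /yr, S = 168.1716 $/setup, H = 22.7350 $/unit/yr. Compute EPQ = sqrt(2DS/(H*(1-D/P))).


1 - D/P = 1 - 0.2546 = 0.7454
H*(1-D/P) = 16.9470
2DS = 1469259.3353
EPQ = sqrt(86697.2510) = 294.4440

294.4440 units


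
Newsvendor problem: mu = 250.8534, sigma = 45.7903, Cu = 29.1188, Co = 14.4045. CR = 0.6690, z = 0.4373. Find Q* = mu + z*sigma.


CR = Cu/(Cu+Co) = 29.1188/(29.1188+14.4045) = 0.6690
z = 0.4373
Q* = 250.8534 + 0.4373 * 45.7903 = 270.8775

270.8775 units


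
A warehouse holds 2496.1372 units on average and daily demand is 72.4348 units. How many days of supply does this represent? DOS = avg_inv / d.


DOS = 2496.1372 / 72.4348 = 34.4605

34.4605 days


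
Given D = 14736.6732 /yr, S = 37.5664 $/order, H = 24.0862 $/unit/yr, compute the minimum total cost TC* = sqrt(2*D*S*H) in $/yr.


2*D*S*H = 26668421.7731
TC* = sqrt(26668421.7731) = 5164.1477

5164.1477 $/yr


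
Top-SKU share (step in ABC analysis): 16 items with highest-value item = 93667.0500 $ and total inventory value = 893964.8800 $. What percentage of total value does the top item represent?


Top item = 93667.0500
Total = 893964.8800
Percentage = 93667.0500 / 893964.8800 * 100 = 10.4777

10.4777%


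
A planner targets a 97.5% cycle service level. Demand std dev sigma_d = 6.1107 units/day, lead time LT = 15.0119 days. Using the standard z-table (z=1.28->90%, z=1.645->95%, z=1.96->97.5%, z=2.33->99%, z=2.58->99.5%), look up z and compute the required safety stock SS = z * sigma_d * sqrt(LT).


From the table, SL = 97.5% corresponds to z = 1.96
sqrt(LT) = sqrt(15.0119) = 3.8745
SS = 1.96 * 6.1107 * 3.8745 = 46.4050

46.4050 units


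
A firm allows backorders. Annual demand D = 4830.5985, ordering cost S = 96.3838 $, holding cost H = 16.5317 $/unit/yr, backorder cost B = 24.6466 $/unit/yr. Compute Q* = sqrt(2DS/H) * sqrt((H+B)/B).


sqrt(2DS/H) = 237.3333
sqrt((H+B)/B) = 1.2926
Q* = 237.3333 * 1.2926 = 306.7711

306.7711 units


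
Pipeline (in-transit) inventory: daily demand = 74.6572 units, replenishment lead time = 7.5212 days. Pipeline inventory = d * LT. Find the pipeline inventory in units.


Pipeline = 74.6572 * 7.5212 = 561.5117

561.5117 units


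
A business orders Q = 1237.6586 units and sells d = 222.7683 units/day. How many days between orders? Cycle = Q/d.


Cycle = 1237.6586 / 222.7683 = 5.5558

5.5558 days


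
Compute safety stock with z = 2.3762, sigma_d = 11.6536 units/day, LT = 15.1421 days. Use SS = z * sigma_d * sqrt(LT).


sqrt(LT) = sqrt(15.1421) = 3.8913
SS = 2.3762 * 11.6536 * 3.8913 = 107.7547

107.7547 units


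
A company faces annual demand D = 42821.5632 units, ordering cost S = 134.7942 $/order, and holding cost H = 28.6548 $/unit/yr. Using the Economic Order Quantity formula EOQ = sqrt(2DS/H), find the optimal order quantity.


2*D*S = 2 * 42821.5632 * 134.7942 = 11544196.7086
2*D*S/H = 402871.3063
EOQ = sqrt(402871.3063) = 634.7214

634.7214 units


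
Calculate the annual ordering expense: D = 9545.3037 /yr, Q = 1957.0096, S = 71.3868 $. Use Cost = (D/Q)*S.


Number of orders = D/Q = 4.8775
Cost = 4.8775 * 71.3868 = 348.1887

348.1887 $/yr


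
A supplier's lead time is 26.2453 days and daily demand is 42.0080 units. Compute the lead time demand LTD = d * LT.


LTD = 42.0080 * 26.2453 = 1102.5126

1102.5126 units


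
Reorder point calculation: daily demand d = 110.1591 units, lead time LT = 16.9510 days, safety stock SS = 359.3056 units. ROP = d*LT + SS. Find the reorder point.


d*LT = 110.1591 * 16.9510 = 1867.3069
ROP = 1867.3069 + 359.3056 = 2226.6125

2226.6125 units


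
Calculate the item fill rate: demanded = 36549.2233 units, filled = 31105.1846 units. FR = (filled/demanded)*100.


FR = 31105.1846 / 36549.2233 * 100 = 85.1049

85.1049%


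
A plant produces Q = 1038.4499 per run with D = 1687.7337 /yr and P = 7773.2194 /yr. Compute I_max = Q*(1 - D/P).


D/P = 0.2171
1 - D/P = 0.7829
I_max = 1038.4499 * 0.7829 = 812.9800

812.9800 units


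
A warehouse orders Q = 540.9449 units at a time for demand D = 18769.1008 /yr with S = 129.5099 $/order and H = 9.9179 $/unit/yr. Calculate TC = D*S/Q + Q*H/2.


Ordering cost = D*S/Q = 4493.5896
Holding cost = Q*H/2 = 2682.5187
TC = 4493.5896 + 2682.5187 = 7176.1083

7176.1083 $/yr


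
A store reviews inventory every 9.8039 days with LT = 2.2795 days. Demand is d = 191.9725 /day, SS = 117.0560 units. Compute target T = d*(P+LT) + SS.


P + LT = 12.0834
d*(P+LT) = 191.9725 * 12.0834 = 2319.6805
T = 2319.6805 + 117.0560 = 2436.7365

2436.7365 units


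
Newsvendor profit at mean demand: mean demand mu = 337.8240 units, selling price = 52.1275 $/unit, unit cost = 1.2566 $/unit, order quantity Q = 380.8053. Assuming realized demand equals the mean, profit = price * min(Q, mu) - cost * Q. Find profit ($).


Sales at mu = min(380.8053, 337.8240) = 337.8240
Revenue = 52.1275 * 337.8240 = 17609.9206
Total cost = 1.2566 * 380.8053 = 478.5199
Profit = 17609.9206 - 478.5199 = 17131.4006

17131.4006 $


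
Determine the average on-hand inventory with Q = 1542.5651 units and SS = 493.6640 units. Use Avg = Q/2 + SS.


Q/2 = 771.2826
Avg = 771.2826 + 493.6640 = 1264.9466

1264.9466 units


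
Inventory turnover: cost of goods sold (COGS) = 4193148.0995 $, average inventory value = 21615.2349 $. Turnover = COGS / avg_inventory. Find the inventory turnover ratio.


Turnover = 4193148.0995 / 21615.2349 = 193.9904

193.9904


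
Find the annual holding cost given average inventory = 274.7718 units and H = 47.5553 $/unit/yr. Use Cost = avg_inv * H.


Cost = 274.7718 * 47.5553 = 13066.8554

13066.8554 $/yr


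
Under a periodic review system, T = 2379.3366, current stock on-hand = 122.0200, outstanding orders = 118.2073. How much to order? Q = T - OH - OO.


Inventory position = OH + OO = 122.0200 + 118.2073 = 240.2273
Q = 2379.3366 - 240.2273 = 2139.1093

2139.1093 units
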